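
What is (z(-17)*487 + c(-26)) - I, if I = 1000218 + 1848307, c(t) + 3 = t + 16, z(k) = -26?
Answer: -2861200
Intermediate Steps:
c(t) = 13 + t (c(t) = -3 + (t + 16) = -3 + (16 + t) = 13 + t)
I = 2848525
(z(-17)*487 + c(-26)) - I = (-26*487 + (13 - 26)) - 1*2848525 = (-12662 - 13) - 2848525 = -12675 - 2848525 = -2861200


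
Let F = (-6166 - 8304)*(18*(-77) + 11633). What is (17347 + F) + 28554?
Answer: -148228189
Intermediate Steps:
F = -148274090 (F = -14470*(-1386 + 11633) = -14470*10247 = -148274090)
(17347 + F) + 28554 = (17347 - 148274090) + 28554 = -148256743 + 28554 = -148228189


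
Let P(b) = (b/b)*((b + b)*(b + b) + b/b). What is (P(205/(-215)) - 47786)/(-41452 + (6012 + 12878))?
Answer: 88347741/41717138 ≈ 2.1178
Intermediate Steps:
P(b) = 1 + 4*b² (P(b) = 1*((2*b)*(2*b) + 1) = 1*(4*b² + 1) = 1*(1 + 4*b²) = 1 + 4*b²)
(P(205/(-215)) - 47786)/(-41452 + (6012 + 12878)) = ((1 + 4*(205/(-215))²) - 47786)/(-41452 + (6012 + 12878)) = ((1 + 4*(205*(-1/215))²) - 47786)/(-41452 + 18890) = ((1 + 4*(-41/43)²) - 47786)/(-22562) = ((1 + 4*(1681/1849)) - 47786)*(-1/22562) = ((1 + 6724/1849) - 47786)*(-1/22562) = (8573/1849 - 47786)*(-1/22562) = -88347741/1849*(-1/22562) = 88347741/41717138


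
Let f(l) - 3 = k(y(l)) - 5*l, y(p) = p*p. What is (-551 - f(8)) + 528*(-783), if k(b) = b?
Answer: -414002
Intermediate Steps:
y(p) = p²
f(l) = 3 + l² - 5*l (f(l) = 3 + (l² - 5*l) = 3 + l² - 5*l)
(-551 - f(8)) + 528*(-783) = (-551 - (3 + 8² - 5*8)) + 528*(-783) = (-551 - (3 + 64 - 40)) - 413424 = (-551 - 1*27) - 413424 = (-551 - 27) - 413424 = -578 - 413424 = -414002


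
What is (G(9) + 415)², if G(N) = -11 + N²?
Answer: 235225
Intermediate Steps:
(G(9) + 415)² = ((-11 + 9²) + 415)² = ((-11 + 81) + 415)² = (70 + 415)² = 485² = 235225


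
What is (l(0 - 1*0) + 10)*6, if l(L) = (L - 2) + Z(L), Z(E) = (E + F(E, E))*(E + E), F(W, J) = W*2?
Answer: 48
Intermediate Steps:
F(W, J) = 2*W
Z(E) = 6*E² (Z(E) = (E + 2*E)*(E + E) = (3*E)*(2*E) = 6*E²)
l(L) = -2 + L + 6*L² (l(L) = (L - 2) + 6*L² = (-2 + L) + 6*L² = -2 + L + 6*L²)
(l(0 - 1*0) + 10)*6 = ((-2 + (0 - 1*0) + 6*(0 - 1*0)²) + 10)*6 = ((-2 + (0 + 0) + 6*(0 + 0)²) + 10)*6 = ((-2 + 0 + 6*0²) + 10)*6 = ((-2 + 0 + 6*0) + 10)*6 = ((-2 + 0 + 0) + 10)*6 = (-2 + 10)*6 = 8*6 = 48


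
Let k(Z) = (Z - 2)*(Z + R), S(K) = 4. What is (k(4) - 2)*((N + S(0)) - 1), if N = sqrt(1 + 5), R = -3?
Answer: 0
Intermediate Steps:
N = sqrt(6) ≈ 2.4495
k(Z) = (-3 + Z)*(-2 + Z) (k(Z) = (Z - 2)*(Z - 3) = (-2 + Z)*(-3 + Z) = (-3 + Z)*(-2 + Z))
(k(4) - 2)*((N + S(0)) - 1) = ((6 + 4**2 - 5*4) - 2)*((sqrt(6) + 4) - 1) = ((6 + 16 - 20) - 2)*((4 + sqrt(6)) - 1) = (2 - 2)*(3 + sqrt(6)) = 0*(3 + sqrt(6)) = 0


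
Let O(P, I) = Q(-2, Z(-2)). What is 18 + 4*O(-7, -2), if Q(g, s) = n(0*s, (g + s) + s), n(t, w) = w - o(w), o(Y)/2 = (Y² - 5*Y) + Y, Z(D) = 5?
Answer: -206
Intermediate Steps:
o(Y) = -8*Y + 2*Y² (o(Y) = 2*((Y² - 5*Y) + Y) = 2*(Y² - 4*Y) = -8*Y + 2*Y²)
n(t, w) = w - 2*w*(-4 + w)
Q(g, s) = (g + 2*s)*(9 - 4*s - 2*g) (Q(g, s) = ((g + s) + s)*(9 - 2*((g + s) + s)) = (g + 2*s)*(9 - 2*(g + 2*s)) = (g + 2*s)*(9 + (-4*s - 2*g)) = (g + 2*s)*(9 - 4*s - 2*g))
O(P, I) = -56 (O(P, I) = -2 + 2*5 - 2*(-2 + 2*5)*(-4 - 2 + 2*5) = -2 + 10 - 2*(-2 + 10)*(-4 - 2 + 10) = -2 + 10 - 2*8*4 = -2 + 10 - 64 = -56)
18 + 4*O(-7, -2) = 18 + 4*(-56) = 18 - 224 = -206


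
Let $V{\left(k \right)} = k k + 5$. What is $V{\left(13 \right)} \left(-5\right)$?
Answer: $-870$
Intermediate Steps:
$V{\left(k \right)} = 5 + k^{2}$ ($V{\left(k \right)} = k^{2} + 5 = 5 + k^{2}$)
$V{\left(13 \right)} \left(-5\right) = \left(5 + 13^{2}\right) \left(-5\right) = \left(5 + 169\right) \left(-5\right) = 174 \left(-5\right) = -870$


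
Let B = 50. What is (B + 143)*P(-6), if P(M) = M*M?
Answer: 6948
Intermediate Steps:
P(M) = M²
(B + 143)*P(-6) = (50 + 143)*(-6)² = 193*36 = 6948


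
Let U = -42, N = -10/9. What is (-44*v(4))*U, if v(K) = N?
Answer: -6160/3 ≈ -2053.3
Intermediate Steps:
N = -10/9 (N = -10*⅑ = -10/9 ≈ -1.1111)
v(K) = -10/9
(-44*v(4))*U = -44*(-10/9)*(-42) = (440/9)*(-42) = -6160/3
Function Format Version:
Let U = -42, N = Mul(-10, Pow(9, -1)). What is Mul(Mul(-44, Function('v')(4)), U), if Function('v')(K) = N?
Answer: Rational(-6160, 3) ≈ -2053.3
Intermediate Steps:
N = Rational(-10, 9) (N = Mul(-10, Rational(1, 9)) = Rational(-10, 9) ≈ -1.1111)
Function('v')(K) = Rational(-10, 9)
Mul(Mul(-44, Function('v')(4)), U) = Mul(Mul(-44, Rational(-10, 9)), -42) = Mul(Rational(440, 9), -42) = Rational(-6160, 3)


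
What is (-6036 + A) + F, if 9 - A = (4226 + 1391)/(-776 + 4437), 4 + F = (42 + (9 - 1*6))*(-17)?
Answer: -24885773/3661 ≈ -6797.5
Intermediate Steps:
F = -769 (F = -4 + (42 + (9 - 1*6))*(-17) = -4 + (42 + (9 - 6))*(-17) = -4 + (42 + 3)*(-17) = -4 + 45*(-17) = -4 - 765 = -769)
A = 27332/3661 (A = 9 - (4226 + 1391)/(-776 + 4437) = 9 - 5617/3661 = 27332/3661 ≈ 7.4657)
(-6036 + A) + F = (-6036 + 27332/3661) - 769 = -22070464/3661 - 769 = -24885773/3661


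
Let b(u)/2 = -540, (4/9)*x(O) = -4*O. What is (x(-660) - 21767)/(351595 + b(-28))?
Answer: -15827/350515 ≈ -0.045154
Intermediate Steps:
x(O) = -9*O (x(O) = 9*(-4*O)/4 = -9*O)
b(u) = -1080 (b(u) = 2*(-540) = -1080)
(x(-660) - 21767)/(351595 + b(-28)) = (-9*(-660) - 21767)/(351595 - 1080) = (5940 - 21767)/350515 = -15827*1/350515 = -15827/350515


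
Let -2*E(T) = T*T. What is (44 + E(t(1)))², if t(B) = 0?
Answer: 1936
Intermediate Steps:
E(T) = -T²/2 (E(T) = -T*T/2 = -T²/2)
(44 + E(t(1)))² = (44 - ½*0²)² = (44 - ½*0)² = (44 + 0)² = 44² = 1936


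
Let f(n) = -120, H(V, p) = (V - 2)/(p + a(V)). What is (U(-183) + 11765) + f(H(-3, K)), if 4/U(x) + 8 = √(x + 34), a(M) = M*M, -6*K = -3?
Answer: 2480353/213 - 4*I*√149/213 ≈ 11645.0 - 0.22923*I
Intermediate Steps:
K = ½ (K = -⅙*(-3) = ½ ≈ 0.50000)
a(M) = M²
H(V, p) = (-2 + V)/(p + V²) (H(V, p) = (V - 2)/(p + V²) = (-2 + V)/(p + V²))
U(x) = 4/(-8 + √(34 + x)) (U(x) = 4/(-8 + √(x + 34)) = 4/(-8 + √(34 + x)))
(U(-183) + 11765) + f(H(-3, K)) = (4/(-8 + √(34 - 183)) + 11765) - 120 = (4/(-8 + √(-149)) + 11765) - 120 = (4/(-8 + I*√149) + 11765) - 120 = (11765 + 4/(-8 + I*√149)) - 120 = 11645 + 4/(-8 + I*√149)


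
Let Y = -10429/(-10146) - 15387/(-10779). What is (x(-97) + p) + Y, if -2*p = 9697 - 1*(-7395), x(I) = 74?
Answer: -308753674585/36454578 ≈ -8469.5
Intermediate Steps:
Y = 89510231/36454578 (Y = -10429*(-1/10146) - 15387*(-1/10779) = 10429/10146 + 5129/3593 = 89510231/36454578 ≈ 2.4554)
p = -8546 (p = -(9697 - 1*(-7395))/2 = -(9697 + 7395)/2 = -½*17092 = -8546)
(x(-97) + p) + Y = (74 - 8546) + 89510231/36454578 = -8472 + 89510231/36454578 = -308753674585/36454578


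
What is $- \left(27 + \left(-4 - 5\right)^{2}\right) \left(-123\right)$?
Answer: $13284$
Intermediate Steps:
$- \left(27 + \left(-4 - 5\right)^{2}\right) \left(-123\right) = - \left(27 + \left(-9\right)^{2}\right) \left(-123\right) = - \left(27 + 81\right) \left(-123\right) = - 108 \left(-123\right) = \left(-1\right) \left(-13284\right) = 13284$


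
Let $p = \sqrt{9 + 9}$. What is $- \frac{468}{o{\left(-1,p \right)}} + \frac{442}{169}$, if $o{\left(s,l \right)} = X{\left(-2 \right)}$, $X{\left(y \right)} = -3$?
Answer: $\frac{2062}{13} \approx 158.62$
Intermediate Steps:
$p = 3 \sqrt{2}$ ($p = \sqrt{18} = 3 \sqrt{2} \approx 4.2426$)
$o{\left(s,l \right)} = -3$
$- \frac{468}{o{\left(-1,p \right)}} + \frac{442}{169} = - \frac{468}{-3} + \frac{442}{169} = \left(-468\right) \left(- \frac{1}{3}\right) + 442 \cdot \frac{1}{169} = 156 + \frac{34}{13} = \frac{2062}{13}$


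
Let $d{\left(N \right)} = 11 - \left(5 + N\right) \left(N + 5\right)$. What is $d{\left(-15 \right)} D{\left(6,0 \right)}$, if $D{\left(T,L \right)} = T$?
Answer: $-534$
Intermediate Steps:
$d{\left(N \right)} = 11 - \left(5 + N\right)^{2}$ ($d{\left(N \right)} = 11 - \left(5 + N\right) \left(5 + N\right) = 11 - \left(5 + N\right)^{2}$)
$d{\left(-15 \right)} D{\left(6,0 \right)} = \left(11 - \left(5 - 15\right)^{2}\right) 6 = \left(11 - \left(-10\right)^{2}\right) 6 = \left(11 - 100\right) 6 = \left(-89\right) 6 = -534$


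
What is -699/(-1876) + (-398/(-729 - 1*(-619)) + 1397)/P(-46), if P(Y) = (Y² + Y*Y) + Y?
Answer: 21817611/30850820 ≈ 0.70720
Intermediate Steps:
P(Y) = Y + 2*Y² (P(Y) = (Y² + Y²) + Y = 2*Y² + Y = Y + 2*Y²)
-699/(-1876) + (-398/(-729 - 1*(-619)) + 1397)/P(-46) = -699/(-1876) + (-398/(-729 - 1*(-619)) + 1397)/((-46*(1 + 2*(-46)))) = -699*(-1/1876) + (-398/(-729 + 619) + 1397)/((-46*(1 - 92))) = 699/1876 + (-398/(-110) + 1397)/((-46*(-91))) = 699/1876 + (-398*(-1/110) + 1397)/4186 = 699/1876 + (199/55 + 1397)*(1/4186) = 699/1876 + (77034/55)*(1/4186) = 699/1876 + 38517/115115 = 21817611/30850820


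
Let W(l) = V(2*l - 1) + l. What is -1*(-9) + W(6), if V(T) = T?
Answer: 26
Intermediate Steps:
W(l) = -1 + 3*l (W(l) = (2*l - 1) + l = (-1 + 2*l) + l = -1 + 3*l)
-1*(-9) + W(6) = -1*(-9) + (-1 + 3*6) = 9 + (-1 + 18) = 9 + 17 = 26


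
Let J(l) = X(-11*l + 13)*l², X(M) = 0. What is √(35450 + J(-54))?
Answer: 5*√1418 ≈ 188.28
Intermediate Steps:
J(l) = 0 (J(l) = 0*l² = 0)
√(35450 + J(-54)) = √(35450 + 0) = √35450 = 5*√1418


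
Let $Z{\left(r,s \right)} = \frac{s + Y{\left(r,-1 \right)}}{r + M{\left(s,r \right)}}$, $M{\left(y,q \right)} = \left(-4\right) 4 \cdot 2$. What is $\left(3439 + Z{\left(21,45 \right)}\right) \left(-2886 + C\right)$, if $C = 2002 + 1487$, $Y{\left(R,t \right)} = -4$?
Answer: $\frac{22786164}{11} \approx 2.0715 \cdot 10^{6}$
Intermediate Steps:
$M{\left(y,q \right)} = -32$ ($M{\left(y,q \right)} = \left(-16\right) 2 = -32$)
$C = 3489$
$Z{\left(r,s \right)} = \frac{-4 + s}{-32 + r}$ ($Z{\left(r,s \right)} = \frac{s - 4}{r - 32} = \frac{-4 + s}{-32 + r}$)
$\left(3439 + Z{\left(21,45 \right)}\right) \left(-2886 + C\right) = \left(3439 + \frac{-4 + 45}{-32 + 21}\right) \left(-2886 + 3489\right) = \left(3439 + \frac{1}{-11} \cdot 41\right) 603 = \left(3439 - \frac{41}{11}\right) 603 = \frac{37788}{11} \cdot 603 = \frac{22786164}{11}$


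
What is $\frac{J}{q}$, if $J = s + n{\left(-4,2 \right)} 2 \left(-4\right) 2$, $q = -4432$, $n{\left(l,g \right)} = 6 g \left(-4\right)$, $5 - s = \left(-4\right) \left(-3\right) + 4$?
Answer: $- \frac{757}{4432} \approx -0.1708$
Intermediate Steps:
$s = -11$ ($s = 5 - \left(\left(-4\right) \left(-3\right) + 4\right) = 5 - \left(12 + 4\right) = 5 - 16 = -11$)
$n{\left(l,g \right)} = - 24 g$
$J = 757$ ($J = -11 + \left(-24\right) 2 \cdot 2 \left(-4\right) 2 = -11 - 48 \left(\left(-8\right) 2\right) = -11 - -768 = -11 + 768 = 757$)
$\frac{J}{q} = \frac{757}{-4432} = 757 \left(- \frac{1}{4432}\right) = - \frac{757}{4432}$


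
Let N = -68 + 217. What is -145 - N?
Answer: -294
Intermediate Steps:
N = 149
-145 - N = -145 - 1*149 = -145 - 149 = -294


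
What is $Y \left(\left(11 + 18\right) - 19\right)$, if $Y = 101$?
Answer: $1010$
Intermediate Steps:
$Y \left(\left(11 + 18\right) - 19\right) = 101 \left(\left(11 + 18\right) - 19\right) = 101 \left(29 - 19\right) = 101 \cdot 10 = 1010$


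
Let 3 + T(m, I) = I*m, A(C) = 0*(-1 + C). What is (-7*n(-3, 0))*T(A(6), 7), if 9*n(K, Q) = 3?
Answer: 7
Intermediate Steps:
A(C) = 0
n(K, Q) = ⅓ (n(K, Q) = (⅑)*3 = ⅓)
T(m, I) = -3 + I*m
(-7*n(-3, 0))*T(A(6), 7) = (-7*⅓)*(-3 + 7*0) = -7*(-3 + 0)/3 = -7/3*(-3) = 7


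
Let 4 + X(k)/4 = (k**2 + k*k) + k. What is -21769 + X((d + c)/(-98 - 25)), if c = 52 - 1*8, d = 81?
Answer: -329521765/15129 ≈ -21781.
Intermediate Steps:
c = 44 (c = 52 - 8 = 44)
X(k) = -16 + 4*k + 8*k**2 (X(k) = -16 + 4*((k**2 + k*k) + k) = -16 + 4*((k**2 + k**2) + k) = -16 + 4*(2*k**2 + k) = -16 + 4*(k + 2*k**2) = -16 + (4*k + 8*k**2) = -16 + 4*k + 8*k**2)
-21769 + X((d + c)/(-98 - 25)) = -21769 + (-16 + 4*((81 + 44)/(-98 - 25)) + 8*((81 + 44)/(-98 - 25))**2) = -21769 + (-16 + 4*(125/(-123)) + 8*(125/(-123))**2) = -21769 + (-16 + 4*(125*(-1/123)) + 8*(125*(-1/123))**2) = -21769 + (-16 + 4*(-125/123) + 8*(-125/123)**2) = -21769 + (-16 - 500/123 + 8*(15625/15129)) = -21769 + (-16 - 500/123 + 125000/15129) = -21769 - 178564/15129 = -329521765/15129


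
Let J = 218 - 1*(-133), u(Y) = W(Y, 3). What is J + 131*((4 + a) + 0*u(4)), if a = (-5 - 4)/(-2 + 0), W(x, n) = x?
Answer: 2929/2 ≈ 1464.5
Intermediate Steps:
u(Y) = Y
a = 9/2 (a = -9/(-2) = -9*(-1/2) = 9/2 ≈ 4.5000)
J = 351 (J = 218 + 133 = 351)
J + 131*((4 + a) + 0*u(4)) = 351 + 131*((4 + 9/2) + 0*4) = 351 + 131*(17/2 + 0) = 351 + 131*(17/2) = 351 + 2227/2 = 2929/2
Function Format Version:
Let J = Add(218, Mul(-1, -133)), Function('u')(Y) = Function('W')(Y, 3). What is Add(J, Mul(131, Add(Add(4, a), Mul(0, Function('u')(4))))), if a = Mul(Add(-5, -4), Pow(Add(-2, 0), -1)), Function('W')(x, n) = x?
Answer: Rational(2929, 2) ≈ 1464.5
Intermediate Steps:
Function('u')(Y) = Y
a = Rational(9, 2) (a = Mul(-9, Pow(-2, -1)) = Mul(-9, Rational(-1, 2)) = Rational(9, 2) ≈ 4.5000)
J = 351 (J = Add(218, 133) = 351)
Add(J, Mul(131, Add(Add(4, a), Mul(0, Function('u')(4))))) = Add(351, Mul(131, Add(Add(4, Rational(9, 2)), Mul(0, 4)))) = Add(351, Mul(131, Add(Rational(17, 2), 0))) = Add(351, Mul(131, Rational(17, 2))) = Add(351, Rational(2227, 2)) = Rational(2929, 2)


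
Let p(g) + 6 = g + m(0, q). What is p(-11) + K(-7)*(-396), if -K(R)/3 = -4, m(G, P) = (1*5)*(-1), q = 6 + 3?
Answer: -4774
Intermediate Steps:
q = 9
m(G, P) = -5 (m(G, P) = 5*(-1) = -5)
p(g) = -11 + g (p(g) = -6 + (g - 5) = -6 + (-5 + g) = -11 + g)
K(R) = 12 (K(R) = -3*(-4) = 12)
p(-11) + K(-7)*(-396) = (-11 - 11) + 12*(-396) = -22 - 4752 = -4774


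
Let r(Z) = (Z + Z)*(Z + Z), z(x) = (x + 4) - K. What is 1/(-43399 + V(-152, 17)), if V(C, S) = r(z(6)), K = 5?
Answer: -1/43299 ≈ -2.3095e-5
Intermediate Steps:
z(x) = -1 + x (z(x) = (x + 4) - 1*5 = (4 + x) - 5 = -1 + x)
r(Z) = 4*Z**2 (r(Z) = (2*Z)*(2*Z) = 4*Z**2)
V(C, S) = 100 (V(C, S) = 4*(-1 + 6)**2 = 4*5**2 = 4*25 = 100)
1/(-43399 + V(-152, 17)) = 1/(-43399 + 100) = 1/(-43299) = -1/43299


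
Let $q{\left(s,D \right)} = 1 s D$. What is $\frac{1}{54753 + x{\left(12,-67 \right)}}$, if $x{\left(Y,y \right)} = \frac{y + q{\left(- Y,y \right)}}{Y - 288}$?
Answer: $\frac{276}{15111091} \approx 1.8265 \cdot 10^{-5}$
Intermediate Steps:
$q{\left(s,D \right)} = D s$ ($q{\left(s,D \right)} = s D = D s$)
$x{\left(Y,y \right)} = \frac{y - Y y}{-288 + Y}$ ($x{\left(Y,y \right)} = \frac{y + y \left(- Y\right)}{Y - 288} = \frac{y - Y y}{-288 + Y}$)
$\frac{1}{54753 + x{\left(12,-67 \right)}} = \frac{1}{54753 - \frac{67 \left(1 - 12\right)}{-288 + 12}} = \frac{1}{54753 - \frac{67 \left(1 - 12\right)}{-276}} = \frac{1}{54753 - \left(- \frac{67}{276}\right) \left(-11\right)} = \frac{1}{54753 - \frac{737}{276}} = \frac{1}{\frac{15111091}{276}} = \frac{276}{15111091}$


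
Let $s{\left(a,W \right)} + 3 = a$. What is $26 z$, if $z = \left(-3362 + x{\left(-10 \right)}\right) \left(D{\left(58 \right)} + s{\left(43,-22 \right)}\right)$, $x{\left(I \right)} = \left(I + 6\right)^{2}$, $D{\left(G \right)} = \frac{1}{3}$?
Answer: $- \frac{10526516}{3} \approx -3.5088 \cdot 10^{6}$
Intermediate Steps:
$s{\left(a,W \right)} = -3 + a$
$D{\left(G \right)} = \frac{1}{3}$
$x{\left(I \right)} = \left(6 + I\right)^{2}$
$z = - \frac{404866}{3}$ ($z = \left(-3362 + \left(6 - 10\right)^{2}\right) \left(\frac{1}{3} + \left(-3 + 43\right)\right) = \left(-3362 + \left(-4\right)^{2}\right) \left(\frac{1}{3} + 40\right) = \left(-3362 + 16\right) \frac{121}{3} = \left(-3346\right) \frac{121}{3} = - \frac{404866}{3} \approx -1.3496 \cdot 10^{5}$)
$26 z = 26 \left(- \frac{404866}{3}\right) = - \frac{10526516}{3}$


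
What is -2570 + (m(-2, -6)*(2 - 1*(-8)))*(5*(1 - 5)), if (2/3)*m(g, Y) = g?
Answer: -1970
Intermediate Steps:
m(g, Y) = 3*g/2
-2570 + (m(-2, -6)*(2 - 1*(-8)))*(5*(1 - 5)) = -2570 + (((3/2)*(-2))*(2 - 1*(-8)))*(5*(1 - 5)) = -2570 + (-3*(2 + 8))*(5*(-4)) = -2570 - 3*10*(-20) = -2570 - 30*(-20) = -2570 + 600 = -1970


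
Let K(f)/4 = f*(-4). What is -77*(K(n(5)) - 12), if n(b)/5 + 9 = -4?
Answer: -79156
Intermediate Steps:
n(b) = -65 (n(b) = -45 + 5*(-4) = -45 - 20 = -65)
K(f) = -16*f (K(f) = 4*(f*(-4)) = 4*(-4*f) = -16*f)
-77*(K(n(5)) - 12) = -77*(-16*(-65) - 12) = -77*(1040 - 12) = -77*1028 = -79156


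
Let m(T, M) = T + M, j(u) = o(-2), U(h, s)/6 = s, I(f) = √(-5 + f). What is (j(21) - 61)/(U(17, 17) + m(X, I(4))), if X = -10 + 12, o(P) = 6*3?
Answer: -4472/10817 + 43*I/10817 ≈ -0.41342 + 0.0039752*I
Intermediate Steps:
U(h, s) = 6*s
o(P) = 18
j(u) = 18
X = 2
m(T, M) = M + T
(j(21) - 61)/(U(17, 17) + m(X, I(4))) = (18 - 61)/(6*17 + (√(-5 + 4) + 2)) = -43/(102 + (√(-1) + 2)) = -43/(102 + (I + 2)) = -43/(102 + (2 + I)) = -43*(104 - I)/10817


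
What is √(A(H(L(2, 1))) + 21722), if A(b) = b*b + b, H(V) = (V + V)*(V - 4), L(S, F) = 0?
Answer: √21722 ≈ 147.38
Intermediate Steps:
H(V) = 2*V*(-4 + V) (H(V) = (2*V)*(-4 + V) = 2*V*(-4 + V))
A(b) = b + b² (A(b) = b² + b = b + b²)
√(A(H(L(2, 1))) + 21722) = √((2*0*(-4 + 0))*(1 + 2*0*(-4 + 0)) + 21722) = √((2*0*(-4))*(1 + 2*0*(-4)) + 21722) = √(0*(1 + 0) + 21722) = √(0*1 + 21722) = √(0 + 21722) = √21722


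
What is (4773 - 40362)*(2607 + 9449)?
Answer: -429060984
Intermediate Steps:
(4773 - 40362)*(2607 + 9449) = -35589*12056 = -429060984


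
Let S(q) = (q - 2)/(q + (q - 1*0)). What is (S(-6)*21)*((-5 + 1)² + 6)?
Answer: 308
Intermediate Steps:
S(q) = (-2 + q)/(2*q) (S(q) = (-2 + q)/(q + (q + 0)) = (-2 + q)/(q + q) = (-2 + q)/((2*q)) = (-2 + q)*(1/(2*q)) = (-2 + q)/(2*q))
(S(-6)*21)*((-5 + 1)² + 6) = (((½)*(-2 - 6)/(-6))*21)*((-5 + 1)² + 6) = (((½)*(-⅙)*(-8))*21)*((-4)² + 6) = ((⅔)*21)*(16 + 6) = 14*22 = 308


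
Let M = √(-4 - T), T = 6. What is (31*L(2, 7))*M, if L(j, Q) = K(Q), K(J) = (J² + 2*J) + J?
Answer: 2170*I*√10 ≈ 6862.1*I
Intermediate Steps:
K(J) = J² + 3*J
L(j, Q) = Q*(3 + Q)
M = I*√10 (M = √(-4 - 1*6) = √(-4 - 6) = √(-10) = I*√10 ≈ 3.1623*I)
(31*L(2, 7))*M = (31*(7*(3 + 7)))*(I*√10) = (31*(7*10))*(I*√10) = (31*70)*(I*√10) = 2170*(I*√10) = 2170*I*√10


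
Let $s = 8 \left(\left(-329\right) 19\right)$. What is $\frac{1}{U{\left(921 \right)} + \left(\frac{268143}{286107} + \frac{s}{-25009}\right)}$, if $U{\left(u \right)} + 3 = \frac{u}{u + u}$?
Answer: $\frac{4770166642}{2083668157} \approx 2.2893$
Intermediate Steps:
$s = -50008$ ($s = 8 \left(-6251\right) = -50008$)
$U{\left(u \right)} = - \frac{5}{2}$ ($U{\left(u \right)} = -3 + \frac{u}{u + u} = -3 + \frac{u}{2 u} = -3 + \frac{1}{2 u} u = -3 + \frac{1}{2} = - \frac{5}{2}$)
$\frac{1}{U{\left(921 \right)} + \left(\frac{268143}{286107} + \frac{s}{-25009}\right)} = \frac{1}{- \frac{5}{2} + \left(\frac{268143}{286107} - \frac{50008}{-25009}\right)} = \frac{1}{- \frac{5}{2} + \left(268143 \cdot \frac{1}{286107} - - \frac{50008}{25009}\right)} = \frac{1}{- \frac{5}{2} + \left(\frac{89381}{95369} + \frac{50008}{25009}\right)} = \frac{1}{- \frac{5}{2} + \frac{7004542381}{2385083321}} = \frac{1}{\frac{2083668157}{4770166642}} = \frac{4770166642}{2083668157}$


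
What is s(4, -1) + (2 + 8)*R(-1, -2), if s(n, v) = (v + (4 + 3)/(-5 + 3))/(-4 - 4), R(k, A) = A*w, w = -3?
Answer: 969/16 ≈ 60.563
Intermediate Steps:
R(k, A) = -3*A (R(k, A) = A*(-3) = -3*A)
s(n, v) = 7/16 - v/8 (s(n, v) = (v + 7/(-2))/(-8) = (v + 7*(-½))*(-⅛) = (v - 7/2)*(-⅛) = (-7/2 + v)*(-⅛) = 7/16 - v/8)
s(4, -1) + (2 + 8)*R(-1, -2) = (7/16 - ⅛*(-1)) + (2 + 8)*(-3*(-2)) = (7/16 + ⅛) + 10*6 = 9/16 + 60 = 969/16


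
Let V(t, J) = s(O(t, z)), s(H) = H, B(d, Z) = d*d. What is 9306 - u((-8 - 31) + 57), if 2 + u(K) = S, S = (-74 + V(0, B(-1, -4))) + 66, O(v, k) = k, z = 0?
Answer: 9316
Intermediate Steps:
B(d, Z) = d²
V(t, J) = 0
S = -8 (S = (-74 + 0) + 66 = -74 + 66 = -8)
u(K) = -10 (u(K) = -2 - 8 = -10)
9306 - u((-8 - 31) + 57) = 9306 - 1*(-10) = 9306 + 10 = 9316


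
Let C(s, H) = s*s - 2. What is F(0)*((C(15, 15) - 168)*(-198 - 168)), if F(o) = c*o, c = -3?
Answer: 0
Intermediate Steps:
C(s, H) = -2 + s**2 (C(s, H) = s**2 - 2 = -2 + s**2)
F(o) = -3*o
F(0)*((C(15, 15) - 168)*(-198 - 168)) = (-3*0)*(((-2 + 15**2) - 168)*(-198 - 168)) = 0*(((-2 + 225) - 168)*(-366)) = 0*((223 - 168)*(-366)) = 0*(55*(-366)) = 0*(-20130) = 0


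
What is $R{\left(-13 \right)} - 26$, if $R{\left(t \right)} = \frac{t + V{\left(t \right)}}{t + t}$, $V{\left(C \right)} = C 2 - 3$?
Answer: $- \frac{317}{13} \approx -24.385$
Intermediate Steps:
$V{\left(C \right)} = -3 + 2 C$ ($V{\left(C \right)} = 2 C - 3 = -3 + 2 C$)
$R{\left(t \right)} = \frac{-3 + 3 t}{2 t}$ ($R{\left(t \right)} = \frac{t + \left(-3 + 2 t\right)}{t + t} = \frac{-3 + 3 t}{2 t}$)
$R{\left(-13 \right)} - 26 = \frac{3 \left(-1 - 13\right)}{2 \left(-13\right)} - 26 = \frac{3}{2} \left(- \frac{1}{13}\right) \left(-14\right) - 26 = \frac{21}{13} - 26 = - \frac{317}{13}$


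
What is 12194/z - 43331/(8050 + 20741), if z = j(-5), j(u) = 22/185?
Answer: 32474187854/316701 ≈ 1.0254e+5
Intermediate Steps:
j(u) = 22/185 (j(u) = 22*(1/185) = 22/185)
z = 22/185 ≈ 0.11892
12194/z - 43331/(8050 + 20741) = 12194/(22/185) - 43331/(8050 + 20741) = 12194*(185/22) - 43331/28791 = 1127945/11 - 43331*1/28791 = 1127945/11 - 43331/28791 = 32474187854/316701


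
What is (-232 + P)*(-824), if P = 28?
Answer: 168096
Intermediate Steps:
(-232 + P)*(-824) = (-232 + 28)*(-824) = -204*(-824) = 168096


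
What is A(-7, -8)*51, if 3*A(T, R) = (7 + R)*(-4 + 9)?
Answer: -85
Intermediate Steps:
A(T, R) = 35/3 + 5*R/3 (A(T, R) = ((7 + R)*(-4 + 9))/3 = ((7 + R)*5)/3 = (35 + 5*R)/3 = 35/3 + 5*R/3)
A(-7, -8)*51 = (35/3 + (5/3)*(-8))*51 = (35/3 - 40/3)*51 = -5/3*51 = -85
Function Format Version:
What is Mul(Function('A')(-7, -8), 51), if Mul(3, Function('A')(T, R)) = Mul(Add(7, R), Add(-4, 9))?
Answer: -85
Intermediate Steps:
Function('A')(T, R) = Add(Rational(35, 3), Mul(Rational(5, 3), R)) (Function('A')(T, R) = Mul(Rational(1, 3), Mul(Add(7, R), Add(-4, 9))) = Mul(Rational(1, 3), Mul(Add(7, R), 5)) = Mul(Rational(1, 3), Add(35, Mul(5, R))) = Add(Rational(35, 3), Mul(Rational(5, 3), R)))
Mul(Function('A')(-7, -8), 51) = Mul(Add(Rational(35, 3), Mul(Rational(5, 3), -8)), 51) = Mul(Add(Rational(35, 3), Rational(-40, 3)), 51) = Mul(Rational(-5, 3), 51) = -85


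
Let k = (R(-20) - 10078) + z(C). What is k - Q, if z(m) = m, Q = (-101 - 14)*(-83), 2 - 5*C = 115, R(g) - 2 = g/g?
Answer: -98213/5 ≈ -19643.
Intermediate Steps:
R(g) = 3 (R(g) = 2 + g/g = 2 + 1 = 3)
C = -113/5 (C = 2/5 - 1/5*115 = 2/5 - 23 = -113/5 ≈ -22.600)
Q = 9545 (Q = -115*(-83) = 9545)
k = -50488/5 (k = (3 - 10078) - 113/5 = -10075 - 113/5 = -50488/5 ≈ -10098.)
k - Q = -50488/5 - 1*9545 = -50488/5 - 9545 = -98213/5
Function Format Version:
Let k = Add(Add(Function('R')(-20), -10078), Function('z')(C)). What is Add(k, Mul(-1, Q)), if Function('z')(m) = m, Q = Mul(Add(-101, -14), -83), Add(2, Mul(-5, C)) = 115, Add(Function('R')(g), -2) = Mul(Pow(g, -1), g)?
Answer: Rational(-98213, 5) ≈ -19643.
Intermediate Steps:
Function('R')(g) = 3 (Function('R')(g) = Add(2, Mul(Pow(g, -1), g)) = Add(2, 1) = 3)
C = Rational(-113, 5) (C = Add(Rational(2, 5), Mul(Rational(-1, 5), 115)) = Add(Rational(2, 5), -23) = Rational(-113, 5) ≈ -22.600)
Q = 9545 (Q = Mul(-115, -83) = 9545)
k = Rational(-50488, 5) (k = Add(Add(3, -10078), Rational(-113, 5)) = Add(-10075, Rational(-113, 5)) = Rational(-50488, 5) ≈ -10098.)
Add(k, Mul(-1, Q)) = Add(Rational(-50488, 5), Mul(-1, 9545)) = Add(Rational(-50488, 5), -9545) = Rational(-98213, 5)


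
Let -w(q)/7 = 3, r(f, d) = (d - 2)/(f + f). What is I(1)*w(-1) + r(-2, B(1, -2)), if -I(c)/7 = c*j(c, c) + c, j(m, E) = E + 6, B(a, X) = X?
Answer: 1177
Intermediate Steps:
r(f, d) = (-2 + d)/(2*f) (r(f, d) = (-2 + d)/((2*f)) = (-2 + d)*(1/(2*f)) = (-2 + d)/(2*f))
j(m, E) = 6 + E
w(q) = -21 (w(q) = -7*3 = -21)
I(c) = -7*c - 7*c*(6 + c) (I(c) = -7*(c*(6 + c) + c) = -7*(c + c*(6 + c)) = -7*c - 7*c*(6 + c))
I(1)*w(-1) + r(-2, B(1, -2)) = -7*1*(7 + 1)*(-21) + (½)*(-2 - 2)/(-2) = -7*1*8*(-21) + (½)*(-½)*(-4) = -56*(-21) + 1 = 1176 + 1 = 1177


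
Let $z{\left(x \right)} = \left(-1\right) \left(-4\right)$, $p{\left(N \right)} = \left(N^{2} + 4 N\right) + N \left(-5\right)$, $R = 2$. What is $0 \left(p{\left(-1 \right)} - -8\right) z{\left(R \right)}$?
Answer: $0$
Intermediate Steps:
$p{\left(N \right)} = N^{2} - N$ ($p{\left(N \right)} = \left(N^{2} + 4 N\right) - 5 N = N^{2} - N$)
$z{\left(x \right)} = 4$
$0 \left(p{\left(-1 \right)} - -8\right) z{\left(R \right)} = 0 \left(- (-1 - 1) - -8\right) 4 = 0 \left(\left(-1\right) \left(-2\right) + 8\right) 4 = 0 \left(2 + 8\right) 4 = 0 \cdot 10 \cdot 4 = 0 \cdot 4 = 0$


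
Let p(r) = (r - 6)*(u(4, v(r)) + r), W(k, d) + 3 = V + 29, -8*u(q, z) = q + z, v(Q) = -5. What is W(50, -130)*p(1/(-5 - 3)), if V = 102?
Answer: 0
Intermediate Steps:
u(q, z) = -q/8 - z/8 (u(q, z) = -(q + z)/8 = -q/8 - z/8)
W(k, d) = 128 (W(k, d) = -3 + (102 + 29) = -3 + 131 = 128)
p(r) = (-6 + r)*(⅛ + r) (p(r) = (r - 6)*((-⅛*4 - ⅛*(-5)) + r) = (-6 + r)*((-½ + 5/8) + r) = (-6 + r)*(⅛ + r))
W(50, -130)*p(1/(-5 - 3)) = 128*(-¾ + (1/(-5 - 3))² - 47/(8*(-5 - 3))) = 128*(-¾ + (1/(-8))² - 47/(8*(-8))) = 128*(-¾ + (-⅛*1)² - (-47)/64) = 128*(-¾ + (-⅛)² - 47/8*(-⅛)) = 128*(-¾ + 1/64 + 47/64) = 128*0 = 0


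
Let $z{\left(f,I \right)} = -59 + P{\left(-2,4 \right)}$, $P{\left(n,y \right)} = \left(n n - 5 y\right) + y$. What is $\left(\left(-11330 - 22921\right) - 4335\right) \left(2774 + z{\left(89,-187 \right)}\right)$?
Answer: $-104297958$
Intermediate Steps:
$P{\left(n,y \right)} = n^{2} - 4 y$ ($P{\left(n,y \right)} = \left(n^{2} - 5 y\right) + y = n^{2} - 4 y$)
$z{\left(f,I \right)} = -71$ ($z{\left(f,I \right)} = -59 + \left(\left(-2\right)^{2} - 16\right) = -59 + \left(4 - 16\right) = -59 - 12 = -71$)
$\left(\left(-11330 - 22921\right) - 4335\right) \left(2774 + z{\left(89,-187 \right)}\right) = \left(\left(-11330 - 22921\right) - 4335\right) \left(2774 - 71\right) = \left(\left(-11330 - 22921\right) - 4335\right) 2703 = \left(-34251 - 4335\right) 2703 = \left(-38586\right) 2703 = -104297958$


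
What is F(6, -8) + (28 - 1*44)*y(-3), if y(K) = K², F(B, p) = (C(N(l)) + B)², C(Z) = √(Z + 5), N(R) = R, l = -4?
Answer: -95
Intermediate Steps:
C(Z) = √(5 + Z)
F(B, p) = (1 + B)² (F(B, p) = (√(5 - 4) + B)² = (√1 + B)² = (1 + B)²)
F(6, -8) + (28 - 1*44)*y(-3) = (1 + 6)² + (28 - 1*44)*(-3)² = 7² + (28 - 44)*9 = 49 - 16*9 = 49 - 144 = -95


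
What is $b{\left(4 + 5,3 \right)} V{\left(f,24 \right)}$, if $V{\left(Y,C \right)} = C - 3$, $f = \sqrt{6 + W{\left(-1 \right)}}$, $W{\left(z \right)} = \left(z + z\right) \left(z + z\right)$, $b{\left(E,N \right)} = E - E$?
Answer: $0$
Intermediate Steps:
$b{\left(E,N \right)} = 0$
$W{\left(z \right)} = 4 z^{2}$ ($W{\left(z \right)} = 2 z 2 z = 4 z^{2}$)
$f = \sqrt{10}$ ($f = \sqrt{6 + 4 \left(-1\right)^{2}} = \sqrt{6 + 4 \cdot 1} = \sqrt{6 + 4} = \sqrt{10} \approx 3.1623$)
$V{\left(Y,C \right)} = -3 + C$
$b{\left(4 + 5,3 \right)} V{\left(f,24 \right)} = 0 \left(-3 + 24\right) = 0 \cdot 21 = 0$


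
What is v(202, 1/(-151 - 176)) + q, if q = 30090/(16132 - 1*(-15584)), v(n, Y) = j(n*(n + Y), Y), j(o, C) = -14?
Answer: -68989/5286 ≈ -13.051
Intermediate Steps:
v(n, Y) = -14
q = 5015/5286 (q = 30090/(16132 + 15584) = 30090/31716 = 30090*(1/31716) = 5015/5286 ≈ 0.94873)
v(202, 1/(-151 - 176)) + q = -14 + 5015/5286 = -68989/5286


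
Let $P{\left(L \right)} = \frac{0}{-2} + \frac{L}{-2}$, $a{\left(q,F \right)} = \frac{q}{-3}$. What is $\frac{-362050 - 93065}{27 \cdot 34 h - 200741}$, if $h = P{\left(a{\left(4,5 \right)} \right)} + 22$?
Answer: $\frac{455115}{179933} \approx 2.5294$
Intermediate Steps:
$a{\left(q,F \right)} = - \frac{q}{3}$ ($a{\left(q,F \right)} = q \left(- \frac{1}{3}\right) = - \frac{q}{3}$)
$P{\left(L \right)} = - \frac{L}{2}$ ($P{\left(L \right)} = 0 \left(- \frac{1}{2}\right) + L \left(- \frac{1}{2}\right) = 0 - \frac{L}{2} = - \frac{L}{2}$)
$h = \frac{68}{3}$ ($h = - \frac{\left(- \frac{1}{3}\right) 4}{2} + 22 = \left(- \frac{1}{2}\right) \left(- \frac{4}{3}\right) + 22 = \frac{2}{3} + 22 = \frac{68}{3} \approx 22.667$)
$\frac{-362050 - 93065}{27 \cdot 34 h - 200741} = \frac{-362050 - 93065}{27 \cdot 34 \cdot \frac{68}{3} - 200741} = - \frac{455115}{918 \cdot \frac{68}{3} - 200741} = - \frac{455115}{20808 - 200741} = - \frac{455115}{-179933} = \left(-455115\right) \left(- \frac{1}{179933}\right) = \frac{455115}{179933}$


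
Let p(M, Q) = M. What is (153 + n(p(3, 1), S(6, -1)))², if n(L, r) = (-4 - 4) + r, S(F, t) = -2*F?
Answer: 17689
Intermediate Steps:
n(L, r) = -8 + r
(153 + n(p(3, 1), S(6, -1)))² = (153 + (-8 - 2*6))² = (153 + (-8 - 12))² = (153 - 20)² = 133² = 17689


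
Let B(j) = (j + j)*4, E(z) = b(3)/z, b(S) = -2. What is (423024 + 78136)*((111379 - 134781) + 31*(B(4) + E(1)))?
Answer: -11262067520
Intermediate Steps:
E(z) = -2/z
B(j) = 8*j (B(j) = (2*j)*4 = 8*j)
(423024 + 78136)*((111379 - 134781) + 31*(B(4) + E(1))) = (423024 + 78136)*((111379 - 134781) + 31*(8*4 - 2/1)) = 501160*(-23402 + 31*(32 - 2*1)) = 501160*(-23402 + 31*(32 - 2)) = 501160*(-23402 + 31*30) = 501160*(-23402 + 930) = 501160*(-22472) = -11262067520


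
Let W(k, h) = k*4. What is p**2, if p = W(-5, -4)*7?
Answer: 19600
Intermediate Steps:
W(k, h) = 4*k
p = -140 (p = (4*(-5))*7 = -20*7 = -140)
p**2 = (-140)**2 = 19600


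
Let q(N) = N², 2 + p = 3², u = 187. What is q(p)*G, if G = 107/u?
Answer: 5243/187 ≈ 28.037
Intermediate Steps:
p = 7 (p = -2 + 3² = -2 + 9 = 7)
G = 107/187 ≈ 0.57219
q(p)*G = 7²*(107/187) = 49*(107/187) = 5243/187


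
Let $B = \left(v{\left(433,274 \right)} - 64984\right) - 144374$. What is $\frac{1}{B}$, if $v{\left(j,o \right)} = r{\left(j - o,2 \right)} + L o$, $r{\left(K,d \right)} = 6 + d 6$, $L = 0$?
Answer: $- \frac{1}{209340} \approx -4.7769 \cdot 10^{-6}$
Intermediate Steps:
$r{\left(K,d \right)} = 6 + 6 d$
$v{\left(j,o \right)} = 18$ ($v{\left(j,o \right)} = \left(6 + 6 \cdot 2\right) + 0 o = \left(6 + 12\right) + 0 = 18 + 0 = 18$)
$B = -209340$ ($B = \left(18 - 64984\right) - 144374 = -64966 - 144374 = -209340$)
$\frac{1}{B} = \frac{1}{-209340} = - \frac{1}{209340}$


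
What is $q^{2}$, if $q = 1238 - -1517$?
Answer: $7590025$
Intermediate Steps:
$q = 2755$ ($q = 1238 + 1517 = 2755$)
$q^{2} = 2755^{2} = 7590025$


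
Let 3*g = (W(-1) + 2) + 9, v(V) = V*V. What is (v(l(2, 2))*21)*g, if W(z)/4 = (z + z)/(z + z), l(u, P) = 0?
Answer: 0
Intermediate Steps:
W(z) = 4 (W(z) = 4*((z + z)/(z + z)) = 4*((2*z)/((2*z))) = 4*((2*z)*(1/(2*z))) = 4*1 = 4)
v(V) = V²
g = 5 (g = ((4 + 2) + 9)/3 = (6 + 9)/3 = (⅓)*15 = 5)
(v(l(2, 2))*21)*g = (0²*21)*5 = (0*21)*5 = 0*5 = 0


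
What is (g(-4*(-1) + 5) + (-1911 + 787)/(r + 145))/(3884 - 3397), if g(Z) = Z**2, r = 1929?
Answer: 83435/505019 ≈ 0.16521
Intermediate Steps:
(g(-4*(-1) + 5) + (-1911 + 787)/(r + 145))/(3884 - 3397) = ((-4*(-1) + 5)**2 + (-1911 + 787)/(1929 + 145))/(3884 - 3397) = ((4 + 5)**2 - 1124/2074)/487 = (9**2 - 1124*1/2074)*(1/487) = (81 - 562/1037)*(1/487) = (83435/1037)*(1/487) = 83435/505019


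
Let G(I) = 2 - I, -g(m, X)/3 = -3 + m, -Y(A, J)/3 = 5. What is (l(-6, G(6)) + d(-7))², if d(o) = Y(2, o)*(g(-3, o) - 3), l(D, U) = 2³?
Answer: 47089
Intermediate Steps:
Y(A, J) = -15 (Y(A, J) = -3*5 = -15)
g(m, X) = 9 - 3*m (g(m, X) = -3*(-3 + m) = 9 - 3*m)
l(D, U) = 8
d(o) = -225 (d(o) = -15*((9 - 3*(-3)) - 3) = -15*((9 + 9) - 3) = -15*(18 - 3) = -15*15 = -225)
(l(-6, G(6)) + d(-7))² = (8 - 225)² = (-217)² = 47089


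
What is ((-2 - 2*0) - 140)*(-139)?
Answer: 19738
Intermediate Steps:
((-2 - 2*0) - 140)*(-139) = ((-2 + 0) - 140)*(-139) = (-2 - 140)*(-139) = -142*(-139) = 19738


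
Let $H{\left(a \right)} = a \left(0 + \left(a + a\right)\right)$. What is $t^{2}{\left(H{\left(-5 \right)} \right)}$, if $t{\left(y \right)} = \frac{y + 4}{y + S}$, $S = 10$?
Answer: $\frac{81}{100} \approx 0.81$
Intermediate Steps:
$H{\left(a \right)} = 2 a^{2}$ ($H{\left(a \right)} = a \left(0 + 2 a\right) = a 2 a = 2 a^{2}$)
$t{\left(y \right)} = \frac{4 + y}{10 + y}$ ($t{\left(y \right)} = \frac{y + 4}{y + 10} = \frac{4 + y}{10 + y}$)
$t^{2}{\left(H{\left(-5 \right)} \right)} = \left(\frac{4 + 2 \left(-5\right)^{2}}{10 + 2 \left(-5\right)^{2}}\right)^{2} = \left(\frac{4 + 2 \cdot 25}{10 + 2 \cdot 25}\right)^{2} = \left(\frac{4 + 50}{10 + 50}\right)^{2} = \left(\frac{1}{60} \cdot 54\right)^{2} = \left(\frac{9}{10}\right)^{2} = \frac{81}{100}$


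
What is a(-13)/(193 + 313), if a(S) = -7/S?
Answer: 7/6578 ≈ 0.0010642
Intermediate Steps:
a(-13)/(193 + 313) = (-7/(-13))/(193 + 313) = (-7*(-1/13))/506 = (1/506)*(7/13) = 7/6578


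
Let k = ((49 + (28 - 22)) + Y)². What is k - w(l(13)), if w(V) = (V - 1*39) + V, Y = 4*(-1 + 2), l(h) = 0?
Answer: 3520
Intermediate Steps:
Y = 4 (Y = 4*1 = 4)
w(V) = -39 + 2*V (w(V) = (V - 39) + V = (-39 + V) + V = -39 + 2*V)
k = 3481 (k = ((49 + (28 - 22)) + 4)² = ((49 + 6) + 4)² = (55 + 4)² = 59² = 3481)
k - w(l(13)) = 3481 - (-39 + 2*0) = 3481 - (-39 + 0) = 3481 - 1*(-39) = 3481 + 39 = 3520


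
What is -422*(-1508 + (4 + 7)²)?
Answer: 585314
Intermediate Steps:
-422*(-1508 + (4 + 7)²) = -422*(-1508 + 11²) = -422*(-1508 + 121) = -422*(-1387) = 585314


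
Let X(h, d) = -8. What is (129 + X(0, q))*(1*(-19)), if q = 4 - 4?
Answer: -2299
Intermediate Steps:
q = 0
(129 + X(0, q))*(1*(-19)) = (129 - 8)*(1*(-19)) = 121*(-19) = -2299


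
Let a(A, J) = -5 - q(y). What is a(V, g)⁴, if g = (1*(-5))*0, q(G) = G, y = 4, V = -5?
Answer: 6561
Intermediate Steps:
g = 0 (g = -5*0 = 0)
a(A, J) = -9 (a(A, J) = -5 - 1*4 = -5 - 4 = -9)
a(V, g)⁴ = (-9)⁴ = 6561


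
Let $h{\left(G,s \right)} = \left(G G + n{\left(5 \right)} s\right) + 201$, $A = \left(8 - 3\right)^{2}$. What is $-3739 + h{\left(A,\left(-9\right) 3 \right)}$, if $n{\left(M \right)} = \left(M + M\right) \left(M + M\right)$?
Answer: $-5613$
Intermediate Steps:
$n{\left(M \right)} = 4 M^{2}$ ($n{\left(M \right)} = 2 M 2 M = 4 M^{2}$)
$A = 25$ ($A = 5^{2} = 25$)
$h{\left(G,s \right)} = 201 + G^{2} + 100 s$ ($h{\left(G,s \right)} = \left(G G + 4 \cdot 5^{2} s\right) + 201 = \left(G^{2} + 4 \cdot 25 s\right) + 201 = \left(G^{2} + 100 s\right) + 201 = 201 + G^{2} + 100 s$)
$-3739 + h{\left(A,\left(-9\right) 3 \right)} = -3739 + \left(201 + 25^{2} + 100 \left(\left(-9\right) 3\right)\right) = -3739 + \left(201 + 625 + 100 \left(-27\right)\right) = -3739 + \left(201 + 625 - 2700\right) = -3739 - 1874 = -5613$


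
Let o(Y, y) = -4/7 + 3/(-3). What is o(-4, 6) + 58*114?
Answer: 46273/7 ≈ 6610.4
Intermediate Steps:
o(Y, y) = -11/7 (o(Y, y) = -4*1/7 + 3*(-1/3) = -4/7 - 1 = -11/7)
o(-4, 6) + 58*114 = -11/7 + 58*114 = -11/7 + 6612 = 46273/7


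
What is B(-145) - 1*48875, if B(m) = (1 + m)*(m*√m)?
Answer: -48875 + 20880*I*√145 ≈ -48875.0 + 2.5143e+5*I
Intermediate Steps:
B(m) = m^(3/2)*(1 + m) (B(m) = (1 + m)*m^(3/2) = m^(3/2)*(1 + m))
B(-145) - 1*48875 = (-145)^(3/2)*(1 - 145) - 1*48875 = -145*I*√145*(-144) - 48875 = 20880*I*√145 - 48875 = -48875 + 20880*I*√145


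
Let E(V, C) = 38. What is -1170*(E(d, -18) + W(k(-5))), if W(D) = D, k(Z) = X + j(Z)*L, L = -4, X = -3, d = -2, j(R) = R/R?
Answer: -36270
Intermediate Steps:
j(R) = 1
k(Z) = -7 (k(Z) = -3 + 1*(-4) = -3 - 4 = -7)
-1170*(E(d, -18) + W(k(-5))) = -1170*(38 - 7) = -1170*31 = -36270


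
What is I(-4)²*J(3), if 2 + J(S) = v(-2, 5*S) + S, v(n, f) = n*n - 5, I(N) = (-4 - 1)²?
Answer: 0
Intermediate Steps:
I(N) = 25 (I(N) = (-5)² = 25)
v(n, f) = -5 + n² (v(n, f) = n² - 5 = -5 + n²)
J(S) = -3 + S (J(S) = -2 + ((-5 + (-2)²) + S) = -2 + ((-5 + 4) + S) = -2 + (-1 + S) = -3 + S)
I(-4)²*J(3) = 25²*(-3 + 3) = 625*0 = 0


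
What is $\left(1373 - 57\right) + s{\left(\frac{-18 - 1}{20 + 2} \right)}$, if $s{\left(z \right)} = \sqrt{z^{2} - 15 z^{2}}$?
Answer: $1316 + \frac{19 i \sqrt{14}}{22} \approx 1316.0 + 3.2314 i$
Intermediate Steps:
$s{\left(z \right)} = \sqrt{14} \sqrt{- z^{2}}$ ($s{\left(z \right)} = \sqrt{- 14 z^{2}} = \sqrt{14} \sqrt{- z^{2}}$)
$\left(1373 - 57\right) + s{\left(\frac{-18 - 1}{20 + 2} \right)} = \left(1373 - 57\right) + \sqrt{14} \sqrt{- \left(\frac{-18 - 1}{20 + 2}\right)^{2}} = 1316 + \sqrt{14} \sqrt{- \left(- \frac{19}{22}\right)^{2}} = 1316 + \sqrt{14} \sqrt{\left(-1\right) \frac{361}{484}} = 1316 + \sqrt{14} \sqrt{- \frac{361}{484}} = 1316 + \sqrt{14} \frac{19 i}{22} = 1316 + \frac{19 i \sqrt{14}}{22}$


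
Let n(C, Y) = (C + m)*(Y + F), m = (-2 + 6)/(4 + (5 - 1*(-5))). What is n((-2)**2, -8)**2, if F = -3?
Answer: 108900/49 ≈ 2222.4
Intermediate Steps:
m = 2/7 (m = 4/(4 + (5 + 5)) = 4/(4 + 10) = 4/14 = 4*(1/14) = 2/7 ≈ 0.28571)
n(C, Y) = (-3 + Y)*(2/7 + C) (n(C, Y) = (C + 2/7)*(Y - 3) = (2/7 + C)*(-3 + Y) = (-3 + Y)*(2/7 + C))
n((-2)**2, -8)**2 = (-6/7 - 3*(-2)**2 + (2/7)*(-8) + (-2)**2*(-8))**2 = (-6/7 - 3*4 - 16/7 + 4*(-8))**2 = (-6/7 - 12 - 16/7 - 32)**2 = (-330/7)**2 = 108900/49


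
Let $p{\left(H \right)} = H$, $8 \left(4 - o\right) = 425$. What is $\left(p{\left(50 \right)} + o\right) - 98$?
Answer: $- \frac{777}{8} \approx -97.125$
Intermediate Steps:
$o = - \frac{393}{8}$ ($o = 4 - \frac{425}{8} = - \frac{393}{8} \approx -49.125$)
$\left(p{\left(50 \right)} + o\right) - 98 = \left(50 - \frac{393}{8}\right) - 98 = \frac{7}{8} - 98 = - \frac{777}{8}$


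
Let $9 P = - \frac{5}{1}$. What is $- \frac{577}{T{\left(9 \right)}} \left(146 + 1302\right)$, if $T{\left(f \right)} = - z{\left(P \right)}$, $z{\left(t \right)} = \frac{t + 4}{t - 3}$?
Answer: $- \frac{26735872}{31} \approx -8.6245 \cdot 10^{5}$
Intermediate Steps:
$P = - \frac{5}{9}$ ($P = \frac{\left(-5\right) 1^{-1}}{9} = \frac{\left(-5\right) 1}{9} = \frac{1}{9} \left(-5\right) = - \frac{5}{9} \approx -0.55556$)
$z{\left(t \right)} = \frac{4 + t}{-3 + t}$
$T{\left(f \right)} = \frac{31}{32}$ ($T{\left(f \right)} = - \frac{4 - \frac{5}{9}}{-3 - \frac{5}{9}} = - \frac{31}{\left(- \frac{32}{9}\right) 9} = - \frac{\left(-9\right) 31}{32 \cdot 9} = \left(-1\right) \left(- \frac{31}{32}\right) = \frac{31}{32}$)
$- \frac{577}{T{\left(9 \right)}} \left(146 + 1302\right) = - \frac{577}{\frac{31}{32}} \left(146 + 1302\right) = \left(-577\right) \frac{32}{31} \cdot 1448 = \left(- \frac{18464}{31}\right) 1448 = - \frac{26735872}{31}$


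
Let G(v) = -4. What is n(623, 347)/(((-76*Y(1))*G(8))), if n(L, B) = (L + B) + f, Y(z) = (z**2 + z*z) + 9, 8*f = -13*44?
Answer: 1797/6688 ≈ 0.26869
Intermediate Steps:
f = -143/2 (f = (-13*44)/8 = (1/8)*(-572) = -143/2 ≈ -71.500)
Y(z) = 9 + 2*z**2 (Y(z) = (z**2 + z**2) + 9 = 2*z**2 + 9 = 9 + 2*z**2)
n(L, B) = -143/2 + B + L (n(L, B) = (L + B) - 143/2 = (B + L) - 143/2 = -143/2 + B + L)
n(623, 347)/(((-76*Y(1))*G(8))) = (-143/2 + 347 + 623)/((-76*(9 + 2*1**2)*(-4))) = 1797/(2*((-76*(9 + 2*1)*(-4)))) = 1797/(2*((-76*(9 + 2)*(-4)))) = 1797/(2*((-76*11*(-4)))) = 1797/(2*((-836*(-4)))) = (1797/2)/3344 = (1797/2)*(1/3344) = 1797/6688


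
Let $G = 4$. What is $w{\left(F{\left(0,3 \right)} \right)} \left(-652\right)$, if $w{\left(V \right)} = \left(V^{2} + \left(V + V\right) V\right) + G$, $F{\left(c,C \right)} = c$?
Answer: $-2608$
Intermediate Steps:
$w{\left(V \right)} = 4 + 3 V^{2}$ ($w{\left(V \right)} = \left(V^{2} + \left(V + V\right) V\right) + 4 = \left(V^{2} + 2 V V\right) + 4 = \left(V^{2} + 2 V^{2}\right) + 4 = 3 V^{2} + 4 = 4 + 3 V^{2}$)
$w{\left(F{\left(0,3 \right)} \right)} \left(-652\right) = \left(4 + 3 \cdot 0^{2}\right) \left(-652\right) = \left(4 + 3 \cdot 0\right) \left(-652\right) = \left(4 + 0\right) \left(-652\right) = 4 \left(-652\right) = -2608$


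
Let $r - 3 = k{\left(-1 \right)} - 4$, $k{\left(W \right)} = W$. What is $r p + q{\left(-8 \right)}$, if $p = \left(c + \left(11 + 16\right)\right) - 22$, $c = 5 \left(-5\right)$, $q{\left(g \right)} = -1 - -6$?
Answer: $45$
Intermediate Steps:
$q{\left(g \right)} = 5$ ($q{\left(g \right)} = -1 + 6 = 5$)
$r = -2$ ($r = 3 - 5 = -2$)
$c = -25$
$p = -20$ ($p = \left(-25 + \left(11 + 16\right)\right) - 22 = \left(-25 + 27\right) - 22 = 2 - 22 = -20$)
$r p + q{\left(-8 \right)} = \left(-2\right) \left(-20\right) + 5 = 40 + 5 = 45$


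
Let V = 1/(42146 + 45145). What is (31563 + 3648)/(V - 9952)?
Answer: -3073603401/868720031 ≈ -3.5381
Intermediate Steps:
V = 1/87291 ≈ 1.1456e-5
(31563 + 3648)/(V - 9952) = (31563 + 3648)/(1/87291 - 9952) = 35211/(-868720031/87291) = 35211*(-87291/868720031) = -3073603401/868720031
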